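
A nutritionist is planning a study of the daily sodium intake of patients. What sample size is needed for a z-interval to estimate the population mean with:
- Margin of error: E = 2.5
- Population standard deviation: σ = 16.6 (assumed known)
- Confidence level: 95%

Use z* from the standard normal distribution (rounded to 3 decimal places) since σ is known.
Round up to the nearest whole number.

Using z* since population σ is known (z-interval formula).

For 95% confidence, z* = 1.96 (from standard normal table)

Sample size formula for z-interval: n = (z*σ/E)²

n = (1.96 × 16.6 / 2.5)²
  = (13.014400)²
  = 169.3746

Round up to the nearest whole number: n = 170

170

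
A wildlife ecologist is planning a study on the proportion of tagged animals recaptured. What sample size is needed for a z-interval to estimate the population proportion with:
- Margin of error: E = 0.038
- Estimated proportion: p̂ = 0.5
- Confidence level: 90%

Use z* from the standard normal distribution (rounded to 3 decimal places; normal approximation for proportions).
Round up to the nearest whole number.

Using z* for proportion z-interval (normal approximation).

For 90% confidence, z* = 1.645 (from standard normal table)

Sample size formula for proportion z-interval: n = z*²p̂(1-p̂)/E²

n = 1.645² × 0.5 × 0.5 / 0.038²
  = 2.706025 × 0.25 / 0.001444
  = 468.4946

Round up to the nearest whole number: n = 469

469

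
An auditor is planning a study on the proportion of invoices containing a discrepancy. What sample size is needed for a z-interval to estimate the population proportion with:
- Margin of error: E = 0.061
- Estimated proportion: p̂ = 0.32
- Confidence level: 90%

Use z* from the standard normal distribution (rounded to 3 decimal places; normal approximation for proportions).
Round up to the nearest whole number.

Using z* for proportion z-interval (normal approximation).

For 90% confidence, z* = 1.645 (from standard normal table)

Sample size formula for proportion z-interval: n = z*²p̂(1-p̂)/E²

n = 1.645² × 0.32 × 0.68 / 0.061²
  = 2.706025 × 0.2176 / 0.003721
  = 158.2454

Round up to the nearest whole number: n = 159

159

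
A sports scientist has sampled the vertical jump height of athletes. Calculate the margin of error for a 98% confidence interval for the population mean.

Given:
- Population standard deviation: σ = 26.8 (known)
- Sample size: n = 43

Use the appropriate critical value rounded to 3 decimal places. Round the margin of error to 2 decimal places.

The population standard deviation σ is known, so use the z-interval margin of error formula.

For 98% confidence, z* = 2.326 (from standard normal table)

Margin of error formula for z-interval: E = z* × σ/√n

E = 2.326 × 26.8/√43
  = 2.326 × 4.086962
  = 9.5063

Rounded to 2 decimal places:

9.51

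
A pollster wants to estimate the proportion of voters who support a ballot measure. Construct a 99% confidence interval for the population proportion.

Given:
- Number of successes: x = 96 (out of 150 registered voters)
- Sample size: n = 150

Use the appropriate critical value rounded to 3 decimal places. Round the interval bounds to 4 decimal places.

Sample proportion: p̂ = 96/150 = 0.640000

Check conditions for normal approximation:
  np̂ = 96 ≥ 10 ✓
  n(1-p̂) = 54 ≥ 10 ✓

The sample is large enough, so use a z-interval (normal approximation) for the proportion.

For 99% confidence, z* = 2.576 (from standard normal table)

Standard error: SE = √(p̂(1-p̂)/n) = √(0.640000×0.360000/150) = 0.03919184

Margin of error: E = z* × SE = 2.576 × 0.03919184 = 0.100958

Z-interval: p̂ ± E = 0.640000 ± 0.100958 = (0.539042, 0.740958)

Rounded to 4 decimal places:

(0.5390, 0.7410)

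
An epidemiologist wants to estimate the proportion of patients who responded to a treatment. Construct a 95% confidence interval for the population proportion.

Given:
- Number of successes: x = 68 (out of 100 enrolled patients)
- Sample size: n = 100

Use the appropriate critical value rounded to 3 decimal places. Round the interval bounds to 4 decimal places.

Sample proportion: p̂ = 68/100 = 0.680000

Check conditions for normal approximation:
  np̂ = 68 ≥ 10 ✓
  n(1-p̂) = 32 ≥ 10 ✓

The sample is large enough, so use a z-interval (normal approximation) for the proportion.

For 95% confidence, z* = 1.96 (from standard normal table)

Standard error: SE = √(p̂(1-p̂)/n) = √(0.680000×0.320000/100) = 0.04664762

Margin of error: E = z* × SE = 1.96 × 0.04664762 = 0.091429

Z-interval: p̂ ± E = 0.680000 ± 0.091429 = (0.588571, 0.771429)

Rounded to 4 decimal places:

(0.5886, 0.7714)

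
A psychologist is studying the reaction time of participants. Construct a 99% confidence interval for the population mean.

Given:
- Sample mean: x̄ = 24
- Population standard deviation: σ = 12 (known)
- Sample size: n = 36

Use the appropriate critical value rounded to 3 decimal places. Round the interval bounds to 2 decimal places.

The population standard deviation σ is known, so use a z-interval (standard normal critical value).

For 99% confidence, z* = 2.576 (from standard normal table)

Standard error: SE = σ/√n = 12/√36 = 2.000000

Margin of error: E = z* × SE = 2.576 × 2.000000 = 5.1520

Z-interval: x̄ ± E = 24 ± 5.1520 = (18.8480, 29.1520)

Rounded to 2 decimal places:

(18.85, 29.15)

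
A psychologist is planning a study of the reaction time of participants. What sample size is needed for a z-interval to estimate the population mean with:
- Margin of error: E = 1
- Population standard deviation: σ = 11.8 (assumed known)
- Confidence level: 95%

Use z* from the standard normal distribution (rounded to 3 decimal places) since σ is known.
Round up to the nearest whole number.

Using z* since population σ is known (z-interval formula).

For 95% confidence, z* = 1.96 (from standard normal table)

Sample size formula for z-interval: n = (z*σ/E)²

n = (1.96 × 11.8 / 1)²
  = (23.128000)²
  = 534.9044

Round up to the nearest whole number: n = 535

535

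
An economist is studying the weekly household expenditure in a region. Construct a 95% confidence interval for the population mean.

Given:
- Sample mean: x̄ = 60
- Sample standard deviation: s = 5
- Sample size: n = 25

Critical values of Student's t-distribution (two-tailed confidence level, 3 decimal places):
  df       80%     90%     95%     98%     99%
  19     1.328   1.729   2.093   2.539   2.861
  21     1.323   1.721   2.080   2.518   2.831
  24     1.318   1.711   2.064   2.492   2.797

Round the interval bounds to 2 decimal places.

The population standard deviation σ is unknown (only the sample standard deviation s is given), so use a t-interval with df = n - 1 = 25 - 1 = 24.

For 95% confidence with df = 24, t* = 2.064 (from t-table)

Standard error: SE = s/√n = 5/√25 = 1.000000

Margin of error: E = t* × SE = 2.064 × 1.000000 = 2.0640

T-interval: x̄ ± E = 60 ± 2.0640 = (57.9360, 62.0640)

Rounded to 2 decimal places:

(57.94, 62.06)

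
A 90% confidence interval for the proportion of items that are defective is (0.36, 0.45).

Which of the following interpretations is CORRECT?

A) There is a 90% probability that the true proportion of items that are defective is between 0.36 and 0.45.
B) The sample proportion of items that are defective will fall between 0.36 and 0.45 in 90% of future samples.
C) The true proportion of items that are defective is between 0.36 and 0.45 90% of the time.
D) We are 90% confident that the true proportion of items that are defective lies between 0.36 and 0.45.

A confidence interval represents our confidence in the procedure, not a probability statement about the parameter.

Key concept: If we repeated this sampling process many times and computed a 90% CI each time, about 90% of those intervals would contain the true population parameter.

For this specific interval (0.36, 0.45):
- Midpoint (point estimate): 0.405
- Margin of error: 0.045

The correct interpretation is the one stating confidence that the true parameter lies in the interval — option D.

D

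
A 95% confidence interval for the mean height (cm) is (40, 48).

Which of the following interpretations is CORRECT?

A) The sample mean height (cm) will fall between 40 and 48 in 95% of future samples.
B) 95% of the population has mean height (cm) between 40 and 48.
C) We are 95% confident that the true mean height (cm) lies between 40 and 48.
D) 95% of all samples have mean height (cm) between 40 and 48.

A confidence interval represents our confidence in the procedure, not a probability statement about the parameter.

Key concept: If we repeated this sampling process many times and computed a 95% CI each time, about 95% of those intervals would contain the true population parameter.

For this specific interval (40, 48):
- Midpoint (point estimate): 44
- Margin of error: 4

The correct interpretation is the one stating confidence that the true parameter lies in the interval — option C.

C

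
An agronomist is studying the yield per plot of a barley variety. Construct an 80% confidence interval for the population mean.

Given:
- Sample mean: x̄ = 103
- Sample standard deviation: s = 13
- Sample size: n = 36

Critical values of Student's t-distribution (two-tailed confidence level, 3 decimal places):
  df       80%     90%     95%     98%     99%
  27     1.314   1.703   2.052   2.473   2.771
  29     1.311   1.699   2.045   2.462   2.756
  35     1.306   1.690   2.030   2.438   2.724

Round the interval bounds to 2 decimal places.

The population standard deviation σ is unknown (only the sample standard deviation s is given), so use a t-interval with df = n - 1 = 36 - 1 = 35.

For 80% confidence with df = 35, t* = 1.306 (from t-table)

Standard error: SE = s/√n = 13/√36 = 2.166667

Margin of error: E = t* × SE = 1.306 × 2.166667 = 2.8297

T-interval: x̄ ± E = 103 ± 2.8297 = (100.1703, 105.8297)

Rounded to 2 decimal places:

(100.17, 105.83)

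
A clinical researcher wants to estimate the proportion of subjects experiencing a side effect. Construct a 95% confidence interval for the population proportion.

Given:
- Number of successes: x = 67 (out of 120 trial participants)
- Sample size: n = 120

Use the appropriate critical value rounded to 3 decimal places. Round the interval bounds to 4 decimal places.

Sample proportion: p̂ = 67/120 = 0.558333

Check conditions for normal approximation:
  np̂ = 67 ≥ 10 ✓
  n(1-p̂) = 53 ≥ 10 ✓

The sample is large enough, so use a z-interval (normal approximation) for the proportion.

For 95% confidence, z* = 1.96 (from standard normal table)

Standard error: SE = √(p̂(1-p̂)/n) = √(0.558333×0.441667/120) = 0.04533185

Margin of error: E = z* × SE = 1.96 × 0.04533185 = 0.088850

Z-interval: p̂ ± E = 0.558333 ± 0.088850 = (0.469483, 0.647184)

Rounded to 4 decimal places:

(0.4695, 0.6472)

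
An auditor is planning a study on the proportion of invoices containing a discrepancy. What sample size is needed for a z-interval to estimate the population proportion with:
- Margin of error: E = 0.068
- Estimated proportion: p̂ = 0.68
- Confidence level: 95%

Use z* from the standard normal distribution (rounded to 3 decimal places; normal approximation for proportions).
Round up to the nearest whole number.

Using z* for proportion z-interval (normal approximation).

For 95% confidence, z* = 1.96 (from standard normal table)

Sample size formula for proportion z-interval: n = z*²p̂(1-p̂)/E²

n = 1.96² × 0.68 × 0.32 / 0.068²
  = 3.8416 × 0.2176 / 0.004624
  = 180.7812

Round up to the nearest whole number: n = 181

181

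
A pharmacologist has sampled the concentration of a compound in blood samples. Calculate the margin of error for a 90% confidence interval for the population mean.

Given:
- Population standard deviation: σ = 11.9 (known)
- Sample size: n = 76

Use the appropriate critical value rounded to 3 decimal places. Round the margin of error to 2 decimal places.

The population standard deviation σ is known, so use the z-interval margin of error formula.

For 90% confidence, z* = 1.645 (from standard normal table)

Margin of error formula for z-interval: E = z* × σ/√n

E = 1.645 × 11.9/√76
  = 1.645 × 1.365024
  = 2.2455

Rounded to 2 decimal places:

2.25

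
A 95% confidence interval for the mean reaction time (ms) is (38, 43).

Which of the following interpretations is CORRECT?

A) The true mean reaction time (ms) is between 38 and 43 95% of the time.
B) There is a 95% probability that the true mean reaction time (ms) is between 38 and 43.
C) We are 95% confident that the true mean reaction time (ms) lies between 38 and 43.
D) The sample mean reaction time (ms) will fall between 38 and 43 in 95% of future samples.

A confidence interval represents our confidence in the procedure, not a probability statement about the parameter.

Key concept: If we repeated this sampling process many times and computed a 95% CI each time, about 95% of those intervals would contain the true population parameter.

For this specific interval (38, 43):
- Midpoint (point estimate): 40.5
- Margin of error: 2.5

The correct interpretation is the one stating confidence that the true parameter lies in the interval — option C.

C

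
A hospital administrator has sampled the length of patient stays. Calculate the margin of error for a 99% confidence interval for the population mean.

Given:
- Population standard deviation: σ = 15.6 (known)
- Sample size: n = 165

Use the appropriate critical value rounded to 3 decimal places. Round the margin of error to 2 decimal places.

The population standard deviation σ is known, so use the z-interval margin of error formula.

For 99% confidence, z* = 2.576 (from standard normal table)

Margin of error formula for z-interval: E = z* × σ/√n

E = 2.576 × 15.6/√165
  = 2.576 × 1.214458
  = 3.1284

Rounded to 2 decimal places:

3.13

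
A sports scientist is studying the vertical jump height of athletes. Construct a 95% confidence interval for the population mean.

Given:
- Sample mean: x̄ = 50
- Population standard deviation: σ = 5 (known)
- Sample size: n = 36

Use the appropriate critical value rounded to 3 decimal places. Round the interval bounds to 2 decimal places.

The population standard deviation σ is known, so use a z-interval (standard normal critical value).

For 95% confidence, z* = 1.96 (from standard normal table)

Standard error: SE = σ/√n = 5/√36 = 0.833333

Margin of error: E = z* × SE = 1.96 × 0.833333 = 1.6333

Z-interval: x̄ ± E = 50 ± 1.6333 = (48.3667, 51.6333)

Rounded to 2 decimal places:

(48.37, 51.63)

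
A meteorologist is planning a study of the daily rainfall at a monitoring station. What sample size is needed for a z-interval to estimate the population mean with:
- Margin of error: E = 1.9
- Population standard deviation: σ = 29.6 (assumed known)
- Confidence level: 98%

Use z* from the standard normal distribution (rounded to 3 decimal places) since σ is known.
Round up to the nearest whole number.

Using z* since population σ is known (z-interval formula).

For 98% confidence, z* = 2.326 (from standard normal table)

Sample size formula for z-interval: n = (z*σ/E)²

n = (2.326 × 29.6 / 1.9)²
  = (36.236632)²
  = 1313.0935

Round up to the nearest whole number: n = 1314

1314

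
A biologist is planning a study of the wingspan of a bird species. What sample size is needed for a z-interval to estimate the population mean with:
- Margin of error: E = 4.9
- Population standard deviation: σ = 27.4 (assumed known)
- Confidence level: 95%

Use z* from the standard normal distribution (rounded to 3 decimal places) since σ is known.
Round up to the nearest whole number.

Using z* since population σ is known (z-interval formula).

For 95% confidence, z* = 1.96 (from standard normal table)

Sample size formula for z-interval: n = (z*σ/E)²

n = (1.96 × 27.4 / 4.9)²
  = (10.960000)²
  = 120.1216

Round up to the nearest whole number: n = 121

121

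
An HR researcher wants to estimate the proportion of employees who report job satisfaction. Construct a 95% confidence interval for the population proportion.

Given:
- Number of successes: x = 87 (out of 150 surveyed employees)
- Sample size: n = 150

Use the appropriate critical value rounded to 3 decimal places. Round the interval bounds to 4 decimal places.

Sample proportion: p̂ = 87/150 = 0.580000

Check conditions for normal approximation:
  np̂ = 87 ≥ 10 ✓
  n(1-p̂) = 63 ≥ 10 ✓

The sample is large enough, so use a z-interval (normal approximation) for the proportion.

For 95% confidence, z* = 1.96 (from standard normal table)

Standard error: SE = √(p̂(1-p̂)/n) = √(0.580000×0.420000/150) = 0.04029888

Margin of error: E = z* × SE = 1.96 × 0.04029888 = 0.078986

Z-interval: p̂ ± E = 0.580000 ± 0.078986 = (0.501014, 0.658986)

Rounded to 4 decimal places:

(0.5010, 0.6590)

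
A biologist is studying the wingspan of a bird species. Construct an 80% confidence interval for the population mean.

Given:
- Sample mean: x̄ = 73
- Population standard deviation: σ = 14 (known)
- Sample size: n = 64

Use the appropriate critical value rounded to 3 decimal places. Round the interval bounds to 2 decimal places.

The population standard deviation σ is known, so use a z-interval (standard normal critical value).

For 80% confidence, z* = 1.282 (from standard normal table)

Standard error: SE = σ/√n = 14/√64 = 1.750000

Margin of error: E = z* × SE = 1.282 × 1.750000 = 2.2435

Z-interval: x̄ ± E = 73 ± 2.2435 = (70.7565, 75.2435)

Rounded to 2 decimal places:

(70.76, 75.24)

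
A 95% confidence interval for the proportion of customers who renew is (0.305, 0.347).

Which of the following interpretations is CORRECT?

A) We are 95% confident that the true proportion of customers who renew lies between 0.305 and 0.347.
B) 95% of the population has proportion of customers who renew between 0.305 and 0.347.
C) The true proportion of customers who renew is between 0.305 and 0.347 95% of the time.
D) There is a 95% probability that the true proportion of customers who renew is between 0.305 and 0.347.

A confidence interval represents our confidence in the procedure, not a probability statement about the parameter.

Key concept: If we repeated this sampling process many times and computed a 95% CI each time, about 95% of those intervals would contain the true population parameter.

For this specific interval (0.305, 0.347):
- Midpoint (point estimate): 0.326
- Margin of error: 0.021

The correct interpretation is the one stating confidence that the true parameter lies in the interval — option A.

A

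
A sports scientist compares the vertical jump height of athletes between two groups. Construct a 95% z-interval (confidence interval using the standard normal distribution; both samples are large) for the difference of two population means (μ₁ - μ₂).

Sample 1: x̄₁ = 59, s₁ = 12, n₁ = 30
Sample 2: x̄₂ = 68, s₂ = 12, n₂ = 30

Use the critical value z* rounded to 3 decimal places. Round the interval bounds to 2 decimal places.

Both samples are large (n₁ = 30 ≥ 30, n₂ = 30 ≥ 30), so a z-interval for the difference of means applies.

Point estimate: x̄₁ - x̄₂ = 59 - 68 = -9

Standard error: SE = √(s₁²/n₁ + s₂²/n₂)
= √(12²/30 + 12²/30)
= √(4.800000 + 4.800000)
= 3.098387

For 95% confidence, z* = 1.96 (from standard normal table)
Margin of error: E = z* × SE = 1.96 × 3.098387 = 6.0728

Z-interval: (x̄₁ - x̄₂) ± E = -9 ± 6.0728 = (-15.0728, -2.9272)

Rounded to 2 decimal places:

(-15.07, -2.93)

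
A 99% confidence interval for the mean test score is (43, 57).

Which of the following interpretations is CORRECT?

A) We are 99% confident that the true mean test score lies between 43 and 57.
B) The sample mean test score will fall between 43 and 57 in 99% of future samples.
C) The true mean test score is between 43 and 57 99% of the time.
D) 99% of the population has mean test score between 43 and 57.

A confidence interval represents our confidence in the procedure, not a probability statement about the parameter.

Key concept: If we repeated this sampling process many times and computed a 99% CI each time, about 99% of those intervals would contain the true population parameter.

For this specific interval (43, 57):
- Midpoint (point estimate): 50
- Margin of error: 7

The correct interpretation is the one stating confidence that the true parameter lies in the interval — option A.

A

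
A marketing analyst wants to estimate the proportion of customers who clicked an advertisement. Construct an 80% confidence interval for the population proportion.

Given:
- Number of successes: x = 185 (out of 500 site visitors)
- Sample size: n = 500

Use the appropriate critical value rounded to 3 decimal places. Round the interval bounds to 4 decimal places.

Sample proportion: p̂ = 185/500 = 0.370000

Check conditions for normal approximation:
  np̂ = 185 ≥ 10 ✓
  n(1-p̂) = 315 ≥ 10 ✓

The sample is large enough, so use a z-interval (normal approximation) for the proportion.

For 80% confidence, z* = 1.282 (from standard normal table)

Standard error: SE = √(p̂(1-p̂)/n) = √(0.370000×0.630000/500) = 0.02159167

Margin of error: E = z* × SE = 1.282 × 0.02159167 = 0.027681

Z-interval: p̂ ± E = 0.370000 ± 0.027681 = (0.342319, 0.397681)

Rounded to 4 decimal places:

(0.3423, 0.3977)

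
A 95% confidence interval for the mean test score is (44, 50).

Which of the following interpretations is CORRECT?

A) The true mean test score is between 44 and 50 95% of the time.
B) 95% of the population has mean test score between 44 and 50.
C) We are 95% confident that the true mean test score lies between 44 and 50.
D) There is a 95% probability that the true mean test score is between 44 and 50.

A confidence interval represents our confidence in the procedure, not a probability statement about the parameter.

Key concept: If we repeated this sampling process many times and computed a 95% CI each time, about 95% of those intervals would contain the true population parameter.

For this specific interval (44, 50):
- Midpoint (point estimate): 47
- Margin of error: 3

The correct interpretation is the one stating confidence that the true parameter lies in the interval — option C.

C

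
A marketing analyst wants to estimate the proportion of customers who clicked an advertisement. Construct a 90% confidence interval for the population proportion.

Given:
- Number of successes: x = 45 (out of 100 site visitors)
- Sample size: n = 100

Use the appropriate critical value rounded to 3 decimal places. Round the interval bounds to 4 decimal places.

Sample proportion: p̂ = 45/100 = 0.450000

Check conditions for normal approximation:
  np̂ = 45 ≥ 10 ✓
  n(1-p̂) = 55 ≥ 10 ✓

The sample is large enough, so use a z-interval (normal approximation) for the proportion.

For 90% confidence, z* = 1.645 (from standard normal table)

Standard error: SE = √(p̂(1-p̂)/n) = √(0.450000×0.550000/100) = 0.04974937

Margin of error: E = z* × SE = 1.645 × 0.04974937 = 0.081838

Z-interval: p̂ ± E = 0.450000 ± 0.081838 = (0.368162, 0.531838)

Rounded to 4 decimal places:

(0.3682, 0.5318)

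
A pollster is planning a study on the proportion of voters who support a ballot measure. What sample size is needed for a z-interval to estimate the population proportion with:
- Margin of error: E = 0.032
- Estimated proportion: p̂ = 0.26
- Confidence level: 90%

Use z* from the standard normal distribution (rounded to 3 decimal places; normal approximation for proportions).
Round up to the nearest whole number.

Using z* for proportion z-interval (normal approximation).

For 90% confidence, z* = 1.645 (from standard normal table)

Sample size formula for proportion z-interval: n = z*²p̂(1-p̂)/E²

n = 1.645² × 0.26 × 0.74 / 0.032²
  = 2.706025 × 0.1924 / 0.001024
  = 508.4367

Round up to the nearest whole number: n = 509

509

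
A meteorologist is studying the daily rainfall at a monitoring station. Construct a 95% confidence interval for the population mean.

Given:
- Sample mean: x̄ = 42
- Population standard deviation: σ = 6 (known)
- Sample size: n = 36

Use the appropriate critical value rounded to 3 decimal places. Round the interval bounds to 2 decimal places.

The population standard deviation σ is known, so use a z-interval (standard normal critical value).

For 95% confidence, z* = 1.96 (from standard normal table)

Standard error: SE = σ/√n = 6/√36 = 1.000000

Margin of error: E = z* × SE = 1.96 × 1.000000 = 1.9600

Z-interval: x̄ ± E = 42 ± 1.9600 = (40.0400, 43.9600)

Rounded to 2 decimal places:

(40.04, 43.96)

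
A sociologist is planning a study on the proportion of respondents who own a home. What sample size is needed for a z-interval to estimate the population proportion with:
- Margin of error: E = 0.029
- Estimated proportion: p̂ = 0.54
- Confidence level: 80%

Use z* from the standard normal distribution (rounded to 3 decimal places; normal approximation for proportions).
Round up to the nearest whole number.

Using z* for proportion z-interval (normal approximation).

For 80% confidence, z* = 1.282 (from standard normal table)

Sample size formula for proportion z-interval: n = z*²p̂(1-p̂)/E²

n = 1.282² × 0.54 × 0.46 / 0.029²
  = 1.643524 × 0.2484 / 0.000841
  = 485.4356

Round up to the nearest whole number: n = 486

486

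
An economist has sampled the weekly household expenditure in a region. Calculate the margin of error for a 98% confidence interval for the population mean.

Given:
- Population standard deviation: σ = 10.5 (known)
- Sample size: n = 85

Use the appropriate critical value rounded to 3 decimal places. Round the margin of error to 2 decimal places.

The population standard deviation σ is known, so use the z-interval margin of error formula.

For 98% confidence, z* = 2.326 (from standard normal table)

Margin of error formula for z-interval: E = z* × σ/√n

E = 2.326 × 10.5/√85
  = 2.326 × 1.138885
  = 2.6490

Rounded to 2 decimal places:

2.65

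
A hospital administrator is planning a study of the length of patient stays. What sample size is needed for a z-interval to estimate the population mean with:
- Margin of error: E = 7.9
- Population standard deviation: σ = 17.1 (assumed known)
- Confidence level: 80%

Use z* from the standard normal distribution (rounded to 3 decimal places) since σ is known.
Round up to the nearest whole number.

Using z* since population σ is known (z-interval formula).

For 80% confidence, z* = 1.282 (from standard normal table)

Sample size formula for z-interval: n = (z*σ/E)²

n = (1.282 × 17.1 / 7.9)²
  = (2.774962)²
  = 7.7004

Round up to the nearest whole number: n = 8

8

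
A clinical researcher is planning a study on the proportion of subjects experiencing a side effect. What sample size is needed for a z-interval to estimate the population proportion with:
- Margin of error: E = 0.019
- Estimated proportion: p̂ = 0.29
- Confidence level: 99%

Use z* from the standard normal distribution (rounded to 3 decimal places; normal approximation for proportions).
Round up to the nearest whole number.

Using z* for proportion z-interval (normal approximation).

For 99% confidence, z* = 2.576 (from standard normal table)

Sample size formula for proportion z-interval: n = z*²p̂(1-p̂)/E²

n = 2.576² × 0.29 × 0.71 / 0.019²
  = 6.635776 × 0.2059 / 0.000361
  = 3784.7819

Round up to the nearest whole number: n = 3785

3785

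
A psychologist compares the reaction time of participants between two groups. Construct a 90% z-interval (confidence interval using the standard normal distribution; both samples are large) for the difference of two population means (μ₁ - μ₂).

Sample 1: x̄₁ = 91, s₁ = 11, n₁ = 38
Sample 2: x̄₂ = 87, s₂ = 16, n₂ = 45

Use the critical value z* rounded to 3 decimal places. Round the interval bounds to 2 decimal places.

Both samples are large (n₁ = 38 ≥ 30, n₂ = 45 ≥ 30), so a z-interval for the difference of means applies.

Point estimate: x̄₁ - x̄₂ = 91 - 87 = 4

Standard error: SE = √(s₁²/n₁ + s₂²/n₂)
= √(11²/38 + 16²/45)
= √(3.184211 + 5.688889)
= 2.978775

For 90% confidence, z* = 1.645 (from standard normal table)
Margin of error: E = z* × SE = 1.645 × 2.978775 = 4.9001

Z-interval: (x̄₁ - x̄₂) ± E = 4 ± 4.9001 = (-0.9001, 8.9001)

Rounded to 2 decimal places:

(-0.90, 8.90)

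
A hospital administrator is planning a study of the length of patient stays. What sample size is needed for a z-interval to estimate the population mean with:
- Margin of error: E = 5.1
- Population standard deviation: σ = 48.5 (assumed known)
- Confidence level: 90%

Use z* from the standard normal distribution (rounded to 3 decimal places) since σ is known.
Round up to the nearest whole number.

Using z* since population σ is known (z-interval formula).

For 90% confidence, z* = 1.645 (from standard normal table)

Sample size formula for z-interval: n = (z*σ/E)²

n = (1.645 × 48.5 / 5.1)²
  = (15.643627)²
  = 244.7231

Round up to the nearest whole number: n = 245

245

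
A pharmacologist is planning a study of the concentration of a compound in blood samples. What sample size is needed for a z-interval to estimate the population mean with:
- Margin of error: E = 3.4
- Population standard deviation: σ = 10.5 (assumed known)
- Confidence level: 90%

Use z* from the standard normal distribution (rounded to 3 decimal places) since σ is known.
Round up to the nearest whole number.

Using z* since population σ is known (z-interval formula).

For 90% confidence, z* = 1.645 (from standard normal table)

Sample size formula for z-interval: n = (z*σ/E)²

n = (1.645 × 10.5 / 3.4)²
  = (5.080147)²
  = 25.8079

Round up to the nearest whole number: n = 26

26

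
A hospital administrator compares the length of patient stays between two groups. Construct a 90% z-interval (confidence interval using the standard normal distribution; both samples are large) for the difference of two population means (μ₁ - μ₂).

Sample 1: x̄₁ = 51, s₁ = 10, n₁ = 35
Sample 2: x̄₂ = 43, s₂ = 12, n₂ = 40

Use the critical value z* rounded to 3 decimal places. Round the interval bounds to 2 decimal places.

Both samples are large (n₁ = 35 ≥ 30, n₂ = 40 ≥ 30), so a z-interval for the difference of means applies.

Point estimate: x̄₁ - x̄₂ = 51 - 43 = 8

Standard error: SE = √(s₁²/n₁ + s₂²/n₂)
= √(10²/35 + 12²/40)
= √(2.857143 + 3.600000)
= 2.541091

For 90% confidence, z* = 1.645 (from standard normal table)
Margin of error: E = z* × SE = 1.645 × 2.541091 = 4.1801

Z-interval: (x̄₁ - x̄₂) ± E = 8 ± 4.1801 = (3.8199, 12.1801)

Rounded to 2 decimal places:

(3.82, 12.18)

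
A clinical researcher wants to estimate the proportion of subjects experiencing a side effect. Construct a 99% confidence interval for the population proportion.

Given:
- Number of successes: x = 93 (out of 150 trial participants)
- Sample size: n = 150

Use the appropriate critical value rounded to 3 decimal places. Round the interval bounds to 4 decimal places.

Sample proportion: p̂ = 93/150 = 0.620000

Check conditions for normal approximation:
  np̂ = 93 ≥ 10 ✓
  n(1-p̂) = 57 ≥ 10 ✓

The sample is large enough, so use a z-interval (normal approximation) for the proportion.

For 99% confidence, z* = 2.576 (from standard normal table)

Standard error: SE = √(p̂(1-p̂)/n) = √(0.620000×0.380000/150) = 0.03963164

Margin of error: E = z* × SE = 2.576 × 0.03963164 = 0.102091

Z-interval: p̂ ± E = 0.620000 ± 0.102091 = (0.517909, 0.722091)

Rounded to 4 decimal places:

(0.5179, 0.7221)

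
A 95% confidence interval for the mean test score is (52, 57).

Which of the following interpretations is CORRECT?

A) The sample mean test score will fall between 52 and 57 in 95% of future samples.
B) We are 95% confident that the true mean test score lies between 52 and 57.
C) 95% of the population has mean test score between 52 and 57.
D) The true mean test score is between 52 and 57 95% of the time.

A confidence interval represents our confidence in the procedure, not a probability statement about the parameter.

Key concept: If we repeated this sampling process many times and computed a 95% CI each time, about 95% of those intervals would contain the true population parameter.

For this specific interval (52, 57):
- Midpoint (point estimate): 54.5
- Margin of error: 2.5

The correct interpretation is the one stating confidence that the true parameter lies in the interval — option B.

B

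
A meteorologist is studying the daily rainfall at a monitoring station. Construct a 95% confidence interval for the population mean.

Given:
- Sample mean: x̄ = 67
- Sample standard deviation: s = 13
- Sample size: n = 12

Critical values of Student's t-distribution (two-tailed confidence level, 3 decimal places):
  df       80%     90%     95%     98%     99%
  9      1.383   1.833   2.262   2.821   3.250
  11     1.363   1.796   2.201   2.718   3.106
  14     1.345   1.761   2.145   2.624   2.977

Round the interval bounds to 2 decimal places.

The population standard deviation σ is unknown (only the sample standard deviation s is given), so use a t-interval with df = n - 1 = 12 - 1 = 11.

For 95% confidence with df = 11, t* = 2.201 (from t-table)

Standard error: SE = s/√n = 13/√12 = 3.752777

Margin of error: E = t* × SE = 2.201 × 3.752777 = 8.2599

T-interval: x̄ ± E = 67 ± 8.2599 = (58.7401, 75.2599)

Rounded to 2 decimal places:

(58.74, 75.26)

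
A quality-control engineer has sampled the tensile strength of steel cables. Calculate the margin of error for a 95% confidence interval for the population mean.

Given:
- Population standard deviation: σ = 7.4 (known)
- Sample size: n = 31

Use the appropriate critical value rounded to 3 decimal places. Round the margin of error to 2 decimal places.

The population standard deviation σ is known, so use the z-interval margin of error formula.

For 95% confidence, z* = 1.96 (from standard normal table)

Margin of error formula for z-interval: E = z* × σ/√n

E = 1.96 × 7.4/√31
  = 1.96 × 1.32907923
  = 2.604995

Rounded to 2 decimal places:

2.60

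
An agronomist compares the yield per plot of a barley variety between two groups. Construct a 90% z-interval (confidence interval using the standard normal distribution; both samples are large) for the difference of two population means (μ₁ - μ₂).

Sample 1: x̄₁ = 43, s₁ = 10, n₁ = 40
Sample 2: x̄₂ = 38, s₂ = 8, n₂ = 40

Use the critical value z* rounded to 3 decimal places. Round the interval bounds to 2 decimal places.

Both samples are large (n₁ = 40 ≥ 30, n₂ = 40 ≥ 30), so a z-interval for the difference of means applies.

Point estimate: x̄₁ - x̄₂ = 43 - 38 = 5

Standard error: SE = √(s₁²/n₁ + s₂²/n₂)
= √(10²/40 + 8²/40)
= √(2.500000 + 1.600000)
= 2.024846

For 90% confidence, z* = 1.645 (from standard normal table)
Margin of error: E = z* × SE = 1.645 × 2.024846 = 3.3309

Z-interval: (x̄₁ - x̄₂) ± E = 5 ± 3.3309 = (1.6691, 8.3309)

Rounded to 2 decimal places:

(1.67, 8.33)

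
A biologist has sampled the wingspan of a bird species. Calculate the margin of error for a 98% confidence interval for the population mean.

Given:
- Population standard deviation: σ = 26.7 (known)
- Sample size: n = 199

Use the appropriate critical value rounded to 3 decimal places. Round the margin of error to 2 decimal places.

The population standard deviation σ is known, so use the z-interval margin of error formula.

For 98% confidence, z* = 2.326 (from standard normal table)

Margin of error formula for z-interval: E = z* × σ/√n

E = 2.326 × 26.7/√199
  = 2.326 × 1.892713
  = 4.4025

Rounded to 2 decimal places:

4.40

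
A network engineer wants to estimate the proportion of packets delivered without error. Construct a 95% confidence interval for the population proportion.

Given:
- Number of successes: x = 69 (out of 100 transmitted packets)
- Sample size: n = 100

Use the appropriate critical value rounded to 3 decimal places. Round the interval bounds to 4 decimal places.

Sample proportion: p̂ = 69/100 = 0.690000

Check conditions for normal approximation:
  np̂ = 69 ≥ 10 ✓
  n(1-p̂) = 31 ≥ 10 ✓

The sample is large enough, so use a z-interval (normal approximation) for the proportion.

For 95% confidence, z* = 1.96 (from standard normal table)

Standard error: SE = √(p̂(1-p̂)/n) = √(0.690000×0.310000/100) = 0.04624932

Margin of error: E = z* × SE = 1.96 × 0.04624932 = 0.090649

Z-interval: p̂ ± E = 0.690000 ± 0.090649 = (0.599351, 0.780649)

Rounded to 4 decimal places:

(0.5994, 0.7806)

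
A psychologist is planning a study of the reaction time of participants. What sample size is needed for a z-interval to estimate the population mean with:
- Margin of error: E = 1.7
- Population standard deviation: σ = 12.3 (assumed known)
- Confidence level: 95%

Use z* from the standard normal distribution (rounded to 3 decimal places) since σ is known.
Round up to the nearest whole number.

Using z* since population σ is known (z-interval formula).

For 95% confidence, z* = 1.96 (from standard normal table)

Sample size formula for z-interval: n = (z*σ/E)²

n = (1.96 × 12.3 / 1.7)²
  = (14.181176)²
  = 201.1058

Round up to the nearest whole number: n = 202

202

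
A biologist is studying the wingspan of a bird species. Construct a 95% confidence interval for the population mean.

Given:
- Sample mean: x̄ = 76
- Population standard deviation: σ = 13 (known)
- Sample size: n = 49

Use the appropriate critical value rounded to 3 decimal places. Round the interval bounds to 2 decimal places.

The population standard deviation σ is known, so use a z-interval (standard normal critical value).

For 95% confidence, z* = 1.96 (from standard normal table)

Standard error: SE = σ/√n = 13/√49 = 1.857143

Margin of error: E = z* × SE = 1.96 × 1.857143 = 3.6400

Z-interval: x̄ ± E = 76 ± 3.6400 = (72.3600, 79.6400)

Rounded to 2 decimal places:

(72.36, 79.64)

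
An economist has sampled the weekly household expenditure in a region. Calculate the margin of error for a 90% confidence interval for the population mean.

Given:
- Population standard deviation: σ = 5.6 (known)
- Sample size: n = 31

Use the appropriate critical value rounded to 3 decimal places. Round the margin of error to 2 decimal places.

The population standard deviation σ is known, so use the z-interval margin of error formula.

For 90% confidence, z* = 1.645 (from standard normal table)

Margin of error formula for z-interval: E = z* × σ/√n

E = 1.645 × 5.6/√31
  = 1.645 × 1.005790
  = 1.6545

Rounded to 2 decimal places:

1.65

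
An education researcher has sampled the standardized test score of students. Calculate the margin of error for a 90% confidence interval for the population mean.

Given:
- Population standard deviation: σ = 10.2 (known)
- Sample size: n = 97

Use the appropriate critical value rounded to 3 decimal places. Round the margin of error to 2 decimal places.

The population standard deviation σ is known, so use the z-interval margin of error formula.

For 90% confidence, z* = 1.645 (from standard normal table)

Margin of error formula for z-interval: E = z* × σ/√n

E = 1.645 × 10.2/√97
  = 1.645 × 1.035653
  = 1.7036

Rounded to 2 decimal places:

1.70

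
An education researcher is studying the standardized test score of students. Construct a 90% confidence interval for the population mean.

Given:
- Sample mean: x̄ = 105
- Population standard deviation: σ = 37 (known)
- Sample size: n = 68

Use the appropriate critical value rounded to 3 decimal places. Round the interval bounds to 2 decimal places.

The population standard deviation σ is known, so use a z-interval (standard normal critical value).

For 90% confidence, z* = 1.645 (from standard normal table)

Standard error: SE = σ/√n = 37/√68 = 4.486909

Margin of error: E = z* × SE = 1.645 × 4.486909 = 7.3810

Z-interval: x̄ ± E = 105 ± 7.3810 = (97.6190, 112.3810)

Rounded to 2 decimal places:

(97.62, 112.38)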